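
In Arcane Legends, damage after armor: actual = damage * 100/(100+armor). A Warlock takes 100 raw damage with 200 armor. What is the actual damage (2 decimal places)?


actual = 100 * 100 / (100 + 200)
= 100 * 100 / 300
= 10000 / 300
= 33.33

33.33 damage


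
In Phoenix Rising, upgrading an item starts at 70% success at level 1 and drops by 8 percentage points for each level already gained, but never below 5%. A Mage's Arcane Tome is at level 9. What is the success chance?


raw_rate = 70 - 8 * (9 - 1)
= 70 - 8 * 8
= 70 - 64
= 6
Apply floor: max(6, 5) = 6%

6%


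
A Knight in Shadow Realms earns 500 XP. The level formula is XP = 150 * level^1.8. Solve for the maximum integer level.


XP = 150 * level^1.8, so level = (XP / 150)^(1/1.8)
= (500 / 150)^(1/1.8)
= 3.3333^0.5556
= 1.952
Floor: level = 1

level 1


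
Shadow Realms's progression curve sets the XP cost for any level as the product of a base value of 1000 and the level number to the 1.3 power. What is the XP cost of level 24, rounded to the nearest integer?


XP = 1000 * level^1.3
Substitute level = 24:
XP = 1000 * 24^1.3
= 1000 * 62.2694
= 62269

62269 XP


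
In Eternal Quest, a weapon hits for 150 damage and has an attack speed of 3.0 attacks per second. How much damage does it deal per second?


DPS = damage * attack_speed
= 150 * 3.0
= 450.0

450.0 DPS


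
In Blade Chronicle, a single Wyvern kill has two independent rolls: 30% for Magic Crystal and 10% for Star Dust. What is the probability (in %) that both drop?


For independent events, P(both) = P(A) * P(B)
= 30% * 10%
= 300 / 100 %
= 3.0%

3.0%


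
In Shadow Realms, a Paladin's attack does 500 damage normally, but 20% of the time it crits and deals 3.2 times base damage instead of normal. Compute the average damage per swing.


E[dmg] = base * (1 + crit_chance * (crit_mult - 1))
cc as decimal = 20/100 = 0.2
cm - 1 = 3.2 - 1 = 2.2
Bonus factor = 0.2 * 2.2 = 0.44
Total multiplier = 1 + 0.44 = 1.44
Expected damage = 500 * 1.44 = 720.00

720.00 damage


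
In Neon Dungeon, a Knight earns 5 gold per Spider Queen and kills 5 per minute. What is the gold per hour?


Gold per minute = 5 * 5 = 25
Gold per hour = 25 * 60 = 1500

1500 gold/hour


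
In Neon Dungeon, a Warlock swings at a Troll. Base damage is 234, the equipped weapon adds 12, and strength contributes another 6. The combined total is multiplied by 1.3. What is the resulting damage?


Sum base + weapon + str = 234 + 12 + 6 = 252
Multiply by 1.3:
252 * 1.3 = 327.6

327.6 damage


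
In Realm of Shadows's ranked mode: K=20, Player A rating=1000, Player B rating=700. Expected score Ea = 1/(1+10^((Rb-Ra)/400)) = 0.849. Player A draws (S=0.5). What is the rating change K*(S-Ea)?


Elo update: delta = K * (S - Ea), where S = 0.5 (draws)
S - Ea = 0.5 - 0.849 = -0.349
Rating change = 20 * -0.349
= -6.98

-6.98 rating points


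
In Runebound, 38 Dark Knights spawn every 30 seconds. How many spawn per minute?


Spawns per minute = count * (60 / interval)
= 38 * (60 / 30)
= 38 * 2.0
= 76.0

76.0 per minute


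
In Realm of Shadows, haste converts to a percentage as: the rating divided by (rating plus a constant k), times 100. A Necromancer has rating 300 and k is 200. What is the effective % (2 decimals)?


effective% = rating / (rating + k) * 100
= 300 / (300 + 200) * 100
= 300 / 500 * 100
= 0.6 * 100
= 60.00%

60.00%


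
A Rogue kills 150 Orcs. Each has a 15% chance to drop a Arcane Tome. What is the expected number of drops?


Expected drops = kills * (drop_rate / 100)
= 150 * (15 / 100)
= 150 * 0.15
= 22.5

22.5 drops


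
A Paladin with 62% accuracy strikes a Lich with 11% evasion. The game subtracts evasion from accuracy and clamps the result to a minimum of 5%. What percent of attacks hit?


accuracy - evasion = 62 - 11 = 51
Apply floor: max(51, 5) = 51
Hit chance = 51%

51%


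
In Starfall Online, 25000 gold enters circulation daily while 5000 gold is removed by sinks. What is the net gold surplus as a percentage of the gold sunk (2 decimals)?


Net gold = 25000 - 5000 = 20000
Inflation rate = net / sunk * 100 = 20000 / 5000 * 100
= 4.0 * 100
= 400.00%

400.00%


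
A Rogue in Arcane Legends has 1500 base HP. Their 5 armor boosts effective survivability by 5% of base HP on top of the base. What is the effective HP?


EHP = 1500 * (1 + 5/100)
= 1500 * (1 + 0.05)
= 1500 * 1.05
= 1575.0

1575.0 EHP


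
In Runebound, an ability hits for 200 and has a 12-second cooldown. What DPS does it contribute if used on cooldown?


DPS = damage / cooldown
= 200 / 12
= 16.67

16.67 DPS


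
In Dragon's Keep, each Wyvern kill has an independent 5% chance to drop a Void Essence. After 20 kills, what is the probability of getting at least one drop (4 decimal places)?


P(at least one) = 1 - P(none) = 1 - (1-p)^n
p = 5/100 = 0.05
1 - p = 0.95
(1 - p)^20 = 0.95^20 = 0.358486
P(at least one) = 1 - 0.358486 = 0.6415

0.6415


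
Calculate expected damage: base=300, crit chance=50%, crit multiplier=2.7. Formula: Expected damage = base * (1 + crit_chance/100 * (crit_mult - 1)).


E[dmg] = base * (1 + crit_chance * (crit_mult - 1))
cc as decimal = 50/100 = 0.5
cm - 1 = 2.7 - 1 = 1.7
Bonus factor = 0.5 * 1.7 = 0.85
Total multiplier = 1 + 0.85 = 1.85
Expected damage = 300 * 1.85 = 555.00

555.00 damage


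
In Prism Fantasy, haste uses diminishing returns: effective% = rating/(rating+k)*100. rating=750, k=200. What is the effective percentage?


effective% = rating / (rating + k) * 100
= 750 / (750 + 200) * 100
= 750 / 950 * 100
= 0.789474 * 100
= 78.95%

78.95%


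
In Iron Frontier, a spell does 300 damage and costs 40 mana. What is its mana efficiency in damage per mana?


Efficiency = damage / mana
= 300 / 40
= 7.50

7.50 dmg/mana


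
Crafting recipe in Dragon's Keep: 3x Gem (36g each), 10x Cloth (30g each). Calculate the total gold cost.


Cost breakdown:
  Gem: 3 * 36 = 108
  Cloth: 10 * 30 = 300
Total = 108 + 300 = 408

408 gold


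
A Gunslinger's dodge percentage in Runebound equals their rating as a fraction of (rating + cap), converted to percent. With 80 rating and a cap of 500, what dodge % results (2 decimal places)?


dodge% = 80 / (80 + 500) * 100
= 80 / 580 * 100
= 0.137931 * 100
= 13.79%

13.79%


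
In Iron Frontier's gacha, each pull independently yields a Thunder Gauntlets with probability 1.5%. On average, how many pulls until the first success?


Expected pulls for a geometric distribution = 1/p = 100 / rate%
= 100 / 1.5
= 66.67

66.67 pulls


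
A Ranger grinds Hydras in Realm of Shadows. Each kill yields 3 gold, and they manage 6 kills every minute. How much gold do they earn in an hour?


Gold per minute = 3 * 6 = 18
Gold per hour = 18 * 60 = 1080

1080 gold/hour


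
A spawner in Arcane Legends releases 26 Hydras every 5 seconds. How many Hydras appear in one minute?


Spawns per minute = count * (60 / interval)
= 26 * (60 / 5)
= 26 * 12.0
= 312.0

312.0 per minute


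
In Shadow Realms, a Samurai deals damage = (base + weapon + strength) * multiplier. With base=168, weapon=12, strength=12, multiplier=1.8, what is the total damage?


Sum base + weapon + str = 168 + 12 + 12 = 192
Multiply by 1.8:
192 * 1.8 = 345.6

345.6 damage


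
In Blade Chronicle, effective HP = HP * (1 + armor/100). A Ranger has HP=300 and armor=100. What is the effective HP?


EHP = 300 * (1 + 100/100)
= 300 * (1 + 1.0)
= 300 * 2.0
= 600.0

600.0 EHP


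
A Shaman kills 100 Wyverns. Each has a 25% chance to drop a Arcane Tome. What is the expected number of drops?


Expected drops = kills * (drop_rate / 100)
= 100 * (25 / 100)
= 100 * 0.25
= 25.0

25.0 drops


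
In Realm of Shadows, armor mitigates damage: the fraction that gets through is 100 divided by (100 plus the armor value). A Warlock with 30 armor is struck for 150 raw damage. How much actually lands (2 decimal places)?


actual = 150 * 100 / (100 + 30)
= 150 * 100 / 130
= 15000 / 130
= 115.38

115.38 damage


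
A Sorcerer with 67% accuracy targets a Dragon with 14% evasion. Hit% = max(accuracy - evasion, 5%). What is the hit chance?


accuracy - evasion = 67 - 14 = 53
Apply floor: max(53, 5) = 53
Hit chance = 53%

53%


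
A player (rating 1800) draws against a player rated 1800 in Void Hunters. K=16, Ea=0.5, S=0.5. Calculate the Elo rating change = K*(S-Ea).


Elo update: delta = K * (S - Ea), where S = 0.5 (draws)
S - Ea = 0.5 - 0.5 = 0.0
Rating change = 16 * 0.0
= 0.00

0.00 rating points


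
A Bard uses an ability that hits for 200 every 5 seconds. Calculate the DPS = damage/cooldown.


DPS = damage / cooldown
= 200 / 5
= 40.00

40.00 DPS


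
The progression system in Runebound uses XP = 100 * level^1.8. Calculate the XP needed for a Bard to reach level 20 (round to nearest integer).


XP = 100 * level^1.8
Substitute level = 20:
XP = 100 * 20^1.8
= 100 * 219.7121
= 21971

21971 XP


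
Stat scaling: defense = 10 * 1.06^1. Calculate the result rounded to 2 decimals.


value = base * growth^level
= 10 * 1.06^1
= 10 * 1.06
= 10.60

10.60 defense


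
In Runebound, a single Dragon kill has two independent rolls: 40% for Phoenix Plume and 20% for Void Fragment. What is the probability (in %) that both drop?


For independent events, P(both) = P(A) * P(B)
= 40% * 20%
= 800 / 100 %
= 8.0%

8.0%


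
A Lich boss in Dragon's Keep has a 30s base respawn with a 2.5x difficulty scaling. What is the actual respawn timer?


Respawn time = base * multiplier
= 30 * 2.5
= 75.0 seconds

75.0 seconds


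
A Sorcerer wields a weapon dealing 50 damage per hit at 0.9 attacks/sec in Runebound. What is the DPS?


DPS = damage * attack_speed
= 50 * 0.9
= 45.0

45.0 DPS


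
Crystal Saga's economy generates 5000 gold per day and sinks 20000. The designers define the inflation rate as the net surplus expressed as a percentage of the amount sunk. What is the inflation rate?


Net gold = 5000 - 20000 = -15000
Inflation rate = net / sunk * 100 = -15000 / 20000 * 100
= -0.75 * 100
= -75.00%

-75.00%


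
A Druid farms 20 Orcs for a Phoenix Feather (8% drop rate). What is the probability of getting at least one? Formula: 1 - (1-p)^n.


P(at least one) = 1 - P(none) = 1 - (1-p)^n
p = 8/100 = 0.08
1 - p = 0.92
(1 - p)^20 = 0.92^20 = 0.188693
P(at least one) = 1 - 0.188693 = 0.8113

0.8113


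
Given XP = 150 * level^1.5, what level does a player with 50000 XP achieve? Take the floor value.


XP = 150 * level^1.5, so level = (XP / 150)^(1/1.5)
= (50000 / 150)^(1/1.5)
= 333.3333^0.6667
= 48.075
Floor: level = 48

level 48


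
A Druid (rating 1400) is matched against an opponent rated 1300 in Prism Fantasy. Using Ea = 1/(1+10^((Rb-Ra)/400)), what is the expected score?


Elo expected score: Ea = 1/(1 + 10^((Rb-Ra)/400))
Rb - Ra = 1300 - 1400 = -100
(Rb-Ra)/400 = -100/400 = -0.25
10^-0.25 = 0.562341
Ea = 1/(1 + 0.562341) = 1/1.562341 = 0.6401

0.6401


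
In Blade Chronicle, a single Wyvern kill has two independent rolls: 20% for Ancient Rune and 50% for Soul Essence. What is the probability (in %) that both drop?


For independent events, P(both) = P(A) * P(B)
= 20% * 50%
= 1000 / 100 %
= 10.0%

10.0%


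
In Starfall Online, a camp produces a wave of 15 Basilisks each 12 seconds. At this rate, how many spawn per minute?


Spawns per minute = count * (60 / interval)
= 15 * (60 / 12)
= 15 * 5.0
= 75.0

75.0 per minute


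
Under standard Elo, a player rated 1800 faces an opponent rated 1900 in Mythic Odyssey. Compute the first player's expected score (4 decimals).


Elo expected score: Ea = 1/(1 + 10^((Rb-Ra)/400))
Rb - Ra = 1900 - 1800 = 100
(Rb-Ra)/400 = 100/400 = 0.25
10^0.25 = 1.778279
Ea = 1/(1 + 1.778279) = 1/2.778279 = 0.3599

0.3599


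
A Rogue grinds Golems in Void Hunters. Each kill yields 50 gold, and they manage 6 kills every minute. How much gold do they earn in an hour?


Gold per minute = 50 * 6 = 300
Gold per hour = 300 * 60 = 18000

18000 gold/hour


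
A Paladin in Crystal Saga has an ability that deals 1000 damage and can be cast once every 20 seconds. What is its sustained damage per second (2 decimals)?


DPS = damage / cooldown
= 1000 / 20
= 50.00

50.00 DPS


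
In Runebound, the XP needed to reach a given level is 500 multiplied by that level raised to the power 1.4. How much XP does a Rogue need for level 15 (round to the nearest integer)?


XP = 500 * level^1.4
Substitute level = 15:
XP = 500 * 15^1.4
= 500 * 44.3127
= 22156

22156 XP


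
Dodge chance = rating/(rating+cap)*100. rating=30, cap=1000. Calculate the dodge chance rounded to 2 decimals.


dodge% = 30 / (30 + 1000) * 100
= 30 / 1030 * 100
= 0.029126 * 100
= 2.91%

2.91%


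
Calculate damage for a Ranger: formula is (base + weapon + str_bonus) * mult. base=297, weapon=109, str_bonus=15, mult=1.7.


Sum base + weapon + str = 297 + 109 + 15 = 421
Multiply by 1.7:
421 * 1.7 = 715.7

715.7 damage


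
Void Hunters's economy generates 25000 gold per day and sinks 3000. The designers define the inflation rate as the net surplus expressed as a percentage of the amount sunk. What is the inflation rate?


Net gold = 25000 - 3000 = 22000
Inflation rate = net / sunk * 100 = 22000 / 3000 * 100
= 7.333333 * 100
= 733.33%

733.33%


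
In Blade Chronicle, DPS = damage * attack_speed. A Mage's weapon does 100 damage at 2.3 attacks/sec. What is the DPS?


DPS = damage * attack_speed
= 100 * 2.3
= 230.0

230.0 DPS


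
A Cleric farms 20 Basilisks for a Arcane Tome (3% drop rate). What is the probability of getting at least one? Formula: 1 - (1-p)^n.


P(at least one) = 1 - P(none) = 1 - (1-p)^n
p = 3/100 = 0.03
1 - p = 0.97
(1 - p)^20 = 0.97^20 = 0.543794
P(at least one) = 1 - 0.543794 = 0.4562

0.4562


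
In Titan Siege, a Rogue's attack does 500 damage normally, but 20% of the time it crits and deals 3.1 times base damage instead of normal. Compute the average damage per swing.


E[dmg] = base * (1 + crit_chance * (crit_mult - 1))
cc as decimal = 20/100 = 0.2
cm - 1 = 3.1 - 1 = 2.1
Bonus factor = 0.2 * 2.1 = 0.42
Total multiplier = 1 + 0.42 = 1.42
Expected damage = 500 * 1.42 = 710.00

710.00 damage


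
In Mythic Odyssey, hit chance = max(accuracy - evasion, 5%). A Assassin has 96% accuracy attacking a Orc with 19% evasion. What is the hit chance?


accuracy - evasion = 96 - 19 = 77
Apply floor: max(77, 5) = 77
Hit chance = 77%

77%


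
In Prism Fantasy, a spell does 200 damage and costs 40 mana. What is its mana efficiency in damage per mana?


Efficiency = damage / mana
= 200 / 40
= 5.00

5.00 dmg/mana


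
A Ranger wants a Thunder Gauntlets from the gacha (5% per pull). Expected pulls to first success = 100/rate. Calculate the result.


Expected pulls for a geometric distribution = 1/p = 100 / rate%
= 100 / 5
= 20.0

20.0 pulls


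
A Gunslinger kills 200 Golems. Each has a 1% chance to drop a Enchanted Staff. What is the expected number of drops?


Expected drops = kills * (drop_rate / 100)
= 200 * (1 / 100)
= 200 * 0.01
= 2.0

2.0 drops


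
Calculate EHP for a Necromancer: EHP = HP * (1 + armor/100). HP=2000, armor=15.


EHP = 2000 * (1 + 15/100)
= 2000 * (1 + 0.15)
= 2000 * 1.15
= 2300.0

2300.0 EHP


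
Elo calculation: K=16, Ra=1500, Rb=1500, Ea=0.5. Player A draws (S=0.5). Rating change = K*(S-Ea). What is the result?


Elo update: delta = K * (S - Ea), where S = 0.5 (draws)
S - Ea = 0.5 - 0.5 = 0.0
Rating change = 16 * 0.0
= 0.00

0.00 rating points


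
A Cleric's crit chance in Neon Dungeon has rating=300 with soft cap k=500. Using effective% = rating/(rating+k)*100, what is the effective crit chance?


effective% = rating / (rating + k) * 100
= 300 / (300 + 500) * 100
= 300 / 800 * 100
= 0.375 * 100
= 37.50%

37.50%


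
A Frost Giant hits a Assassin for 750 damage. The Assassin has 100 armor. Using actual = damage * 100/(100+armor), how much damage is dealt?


actual = 750 * 100 / (100 + 100)
= 750 * 100 / 200
= 75000 / 200
= 375.00

375.00 damage


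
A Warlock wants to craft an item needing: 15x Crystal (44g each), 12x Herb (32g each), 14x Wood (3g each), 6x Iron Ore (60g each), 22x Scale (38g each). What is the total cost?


Cost breakdown:
  Crystal: 15 * 44 = 660
  Herb: 12 * 32 = 384
  Wood: 14 * 3 = 42
  Iron Ore: 6 * 60 = 360
  Scale: 22 * 38 = 836
Total = 660 + 384 + 42 + 360 + 836 = 2282

2282 gold


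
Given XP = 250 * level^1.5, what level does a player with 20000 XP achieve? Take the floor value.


XP = 250 * level^1.5, so level = (XP / 250)^(1/1.5)
= (20000 / 250)^(1/1.5)
= 80.0^0.6667
= 18.5664
Floor: level = 18

level 18


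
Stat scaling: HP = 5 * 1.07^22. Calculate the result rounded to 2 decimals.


value = base * growth^level
= 5 * 1.07^22
= 5 * 4.430402
= 22.15

22.15 HP


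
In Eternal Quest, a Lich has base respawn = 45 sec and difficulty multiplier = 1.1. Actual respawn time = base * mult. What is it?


Respawn time = base * multiplier
= 45 * 1.1
= 49.5 seconds

49.5 seconds


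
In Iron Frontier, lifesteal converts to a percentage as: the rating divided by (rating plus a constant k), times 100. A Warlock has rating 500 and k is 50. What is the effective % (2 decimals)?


effective% = rating / (rating + k) * 100
= 500 / (500 + 50) * 100
= 500 / 550 * 100
= 0.909091 * 100
= 90.91%

90.91%


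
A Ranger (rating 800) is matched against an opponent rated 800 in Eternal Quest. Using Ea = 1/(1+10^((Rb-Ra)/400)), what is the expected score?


Elo expected score: Ea = 1/(1 + 10^((Rb-Ra)/400))
Rb - Ra = 800 - 800 = 0
(Rb-Ra)/400 = 0/400 = 0.0
10^0.0 = 1.0
Ea = 1/(1 + 1.0) = 1/2.0 = 0.5000

0.5000


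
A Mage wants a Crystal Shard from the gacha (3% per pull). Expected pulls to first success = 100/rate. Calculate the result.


Expected pulls for a geometric distribution = 1/p = 100 / rate%
= 100 / 3
= 33.33

33.33 pulls


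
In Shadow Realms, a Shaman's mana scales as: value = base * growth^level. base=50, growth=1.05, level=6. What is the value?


value = base * growth^level
= 50 * 1.05^6
= 50 * 1.340096
= 67.00

67.00 mana


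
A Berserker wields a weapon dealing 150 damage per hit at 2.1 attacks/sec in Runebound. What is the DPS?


DPS = damage * attack_speed
= 150 * 2.1
= 315.0

315.0 DPS


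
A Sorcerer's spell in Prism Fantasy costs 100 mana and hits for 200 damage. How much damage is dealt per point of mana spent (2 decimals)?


Efficiency = damage / mana
= 200 / 100
= 2.00

2.00 dmg/mana


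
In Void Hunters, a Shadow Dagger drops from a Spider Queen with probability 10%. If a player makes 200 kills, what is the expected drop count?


Expected drops = kills * (drop_rate / 100)
= 200 * (10 / 100)
= 200 * 0.1
= 20.0

20.0 drops


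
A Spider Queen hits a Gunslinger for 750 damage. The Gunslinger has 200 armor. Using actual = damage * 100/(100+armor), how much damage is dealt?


actual = 750 * 100 / (100 + 200)
= 750 * 100 / 300
= 75000 / 300
= 250.00

250.00 damage


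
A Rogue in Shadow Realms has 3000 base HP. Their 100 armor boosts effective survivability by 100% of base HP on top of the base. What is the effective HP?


EHP = 3000 * (1 + 100/100)
= 3000 * (1 + 1.0)
= 3000 * 2.0
= 6000.0

6000.0 EHP


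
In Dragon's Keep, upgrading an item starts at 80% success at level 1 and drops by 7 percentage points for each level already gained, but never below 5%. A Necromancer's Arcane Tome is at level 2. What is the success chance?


raw_rate = 80 - 7 * (2 - 1)
= 80 - 7 * 1
= 80 - 7
= 73
Apply floor: max(73, 5) = 73%

73%


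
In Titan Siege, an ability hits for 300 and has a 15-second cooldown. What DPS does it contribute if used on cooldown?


DPS = damage / cooldown
= 300 / 15
= 20.00

20.00 DPS


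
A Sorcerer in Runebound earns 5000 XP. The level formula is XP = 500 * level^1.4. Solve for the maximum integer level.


XP = 500 * level^1.4, so level = (XP / 500)^(1/1.4)
= (5000 / 500)^(1/1.4)
= 10.0^0.7143
= 5.1795
Floor: level = 5

level 5


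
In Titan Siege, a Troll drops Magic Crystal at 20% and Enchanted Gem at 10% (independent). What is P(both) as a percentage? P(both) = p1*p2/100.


For independent events, P(both) = P(A) * P(B)
= 20% * 10%
= 200 / 100 %
= 2.0%

2.0%


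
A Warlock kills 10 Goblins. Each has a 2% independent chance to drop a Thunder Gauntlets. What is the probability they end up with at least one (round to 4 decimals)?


P(at least one) = 1 - P(none) = 1 - (1-p)^n
p = 2/100 = 0.02
1 - p = 0.98
(1 - p)^10 = 0.98^10 = 0.817073
P(at least one) = 1 - 0.817073 = 0.1829

0.1829


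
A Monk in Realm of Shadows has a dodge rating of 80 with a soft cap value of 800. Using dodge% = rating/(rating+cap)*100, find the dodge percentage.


dodge% = 80 / (80 + 800) * 100
= 80 / 880 * 100
= 0.090909 * 100
= 9.09%

9.09%


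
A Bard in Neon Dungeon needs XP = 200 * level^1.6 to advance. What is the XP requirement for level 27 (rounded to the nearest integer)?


XP = 200 * level^1.6
Substitute level = 27:
XP = 200 * 27^1.6
= 200 * 195.0662
= 39013

39013 XP


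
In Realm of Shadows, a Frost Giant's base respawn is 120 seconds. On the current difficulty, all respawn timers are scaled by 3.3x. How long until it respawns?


Respawn time = base * multiplier
= 120 * 3.3
= 396.0 seconds

396.0 seconds


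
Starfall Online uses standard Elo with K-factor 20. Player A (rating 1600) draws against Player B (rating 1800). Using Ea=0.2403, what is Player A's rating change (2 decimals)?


Elo update: delta = K * (S - Ea), where S = 0.5 (draws)
S - Ea = 0.5 - 0.2403 = 0.2597
Rating change = 20 * 0.2597
= 5.19

5.19 rating points


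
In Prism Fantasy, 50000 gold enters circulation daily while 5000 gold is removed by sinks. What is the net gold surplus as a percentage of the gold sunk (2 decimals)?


Net gold = 50000 - 5000 = 45000
Inflation rate = net / sunk * 100 = 45000 / 5000 * 100
= 9.0 * 100
= 900.00%

900.00%


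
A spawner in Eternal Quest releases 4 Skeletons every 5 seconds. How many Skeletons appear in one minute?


Spawns per minute = count * (60 / interval)
= 4 * (60 / 5)
= 4 * 12.0
= 48.0

48.0 per minute


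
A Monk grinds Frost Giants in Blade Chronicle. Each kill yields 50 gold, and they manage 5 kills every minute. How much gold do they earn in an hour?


Gold per minute = 50 * 5 = 250
Gold per hour = 250 * 60 = 15000

15000 gold/hour


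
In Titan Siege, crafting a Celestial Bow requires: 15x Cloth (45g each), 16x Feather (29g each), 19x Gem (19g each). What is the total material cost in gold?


Cost breakdown:
  Cloth: 15 * 45 = 675
  Feather: 16 * 29 = 464
  Gem: 19 * 19 = 361
Total = 675 + 464 + 361 = 1500

1500 gold


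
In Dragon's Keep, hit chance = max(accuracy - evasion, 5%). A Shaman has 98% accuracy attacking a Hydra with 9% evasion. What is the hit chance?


accuracy - evasion = 98 - 9 = 89
Apply floor: max(89, 5) = 89
Hit chance = 89%

89%


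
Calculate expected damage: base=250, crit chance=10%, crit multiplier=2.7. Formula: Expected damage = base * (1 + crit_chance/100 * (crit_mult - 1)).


E[dmg] = base * (1 + crit_chance * (crit_mult - 1))
cc as decimal = 10/100 = 0.1
cm - 1 = 2.7 - 1 = 1.7
Bonus factor = 0.1 * 1.7 = 0.17
Total multiplier = 1 + 0.17 = 1.17
Expected damage = 250 * 1.17 = 292.50

292.50 damage


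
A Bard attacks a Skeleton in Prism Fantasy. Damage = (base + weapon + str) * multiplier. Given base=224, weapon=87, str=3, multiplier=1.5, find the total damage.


Sum base + weapon + str = 224 + 87 + 3 = 314
Multiply by 1.5:
314 * 1.5 = 471.0

471.0 damage


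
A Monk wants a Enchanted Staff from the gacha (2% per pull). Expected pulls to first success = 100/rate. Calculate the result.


Expected pulls for a geometric distribution = 1/p = 100 / rate%
= 100 / 2
= 50.0

50.0 pulls


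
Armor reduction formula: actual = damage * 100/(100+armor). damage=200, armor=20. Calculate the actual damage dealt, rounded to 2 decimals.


actual = 200 * 100 / (100 + 20)
= 200 * 100 / 120
= 20000 / 120
= 166.67

166.67 damage


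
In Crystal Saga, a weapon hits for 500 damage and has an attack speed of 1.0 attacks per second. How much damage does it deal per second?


DPS = damage * attack_speed
= 500 * 1.0
= 500.0

500.0 DPS


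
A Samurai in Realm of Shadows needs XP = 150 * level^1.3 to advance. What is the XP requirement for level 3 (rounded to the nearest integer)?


XP = 150 * level^1.3
Substitute level = 3:
XP = 150 * 3^1.3
= 150 * 4.1712
= 626

626 XP


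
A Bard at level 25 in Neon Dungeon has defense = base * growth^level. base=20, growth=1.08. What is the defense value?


value = base * growth^level
= 20 * 1.08^25
= 20 * 6.848475
= 136.97

136.97 defense


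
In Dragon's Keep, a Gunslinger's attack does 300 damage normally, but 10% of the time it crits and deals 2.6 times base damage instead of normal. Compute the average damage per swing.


E[dmg] = base * (1 + crit_chance * (crit_mult - 1))
cc as decimal = 10/100 = 0.1
cm - 1 = 2.6 - 1 = 1.6
Bonus factor = 0.1 * 1.6 = 0.16
Total multiplier = 1 + 0.16 = 1.16
Expected damage = 300 * 1.16 = 348.00

348.00 damage


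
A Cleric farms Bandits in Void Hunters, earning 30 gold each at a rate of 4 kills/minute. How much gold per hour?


Gold per minute = 30 * 4 = 120
Gold per hour = 120 * 60 = 7200

7200 gold/hour


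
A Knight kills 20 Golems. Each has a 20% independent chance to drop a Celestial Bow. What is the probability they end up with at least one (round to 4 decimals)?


P(at least one) = 1 - P(none) = 1 - (1-p)^n
p = 20/100 = 0.2
1 - p = 0.8
(1 - p)^20 = 0.8^20 = 0.011529
P(at least one) = 1 - 0.011529 = 0.9885

0.9885


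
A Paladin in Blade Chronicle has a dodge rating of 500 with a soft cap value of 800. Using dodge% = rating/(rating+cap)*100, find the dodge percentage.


dodge% = 500 / (500 + 800) * 100
= 500 / 1300 * 100
= 0.384615 * 100
= 38.46%

38.46%


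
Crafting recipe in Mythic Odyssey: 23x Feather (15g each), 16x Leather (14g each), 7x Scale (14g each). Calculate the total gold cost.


Cost breakdown:
  Feather: 23 * 15 = 345
  Leather: 16 * 14 = 224
  Scale: 7 * 14 = 98
Total = 345 + 224 + 98 = 667

667 gold


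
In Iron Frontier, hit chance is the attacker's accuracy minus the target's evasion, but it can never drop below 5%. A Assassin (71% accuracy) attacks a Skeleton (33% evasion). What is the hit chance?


accuracy - evasion = 71 - 33 = 38
Apply floor: max(38, 5) = 38
Hit chance = 38%

38%


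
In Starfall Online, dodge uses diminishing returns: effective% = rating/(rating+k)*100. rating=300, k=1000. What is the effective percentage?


effective% = rating / (rating + k) * 100
= 300 / (300 + 1000) * 100
= 300 / 1300 * 100
= 0.230769 * 100
= 23.08%

23.08%


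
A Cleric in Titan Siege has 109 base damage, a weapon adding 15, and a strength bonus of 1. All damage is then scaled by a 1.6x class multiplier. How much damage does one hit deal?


Sum base + weapon + str = 109 + 15 + 1 = 125
Multiply by 1.6:
125 * 1.6 = 200.0

200.0 damage


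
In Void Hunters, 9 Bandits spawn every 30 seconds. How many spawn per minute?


Spawns per minute = count * (60 / interval)
= 9 * (60 / 30)
= 9 * 2.0
= 18.0

18.0 per minute


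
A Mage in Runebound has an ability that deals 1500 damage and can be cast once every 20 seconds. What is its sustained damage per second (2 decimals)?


DPS = damage / cooldown
= 1500 / 20
= 75.00

75.00 DPS


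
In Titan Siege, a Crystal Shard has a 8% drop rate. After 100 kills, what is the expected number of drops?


Expected drops = kills * (drop_rate / 100)
= 100 * (8 / 100)
= 100 * 0.08
= 8.0

8.0 drops


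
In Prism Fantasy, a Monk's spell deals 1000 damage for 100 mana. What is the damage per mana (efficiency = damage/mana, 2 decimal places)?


Efficiency = damage / mana
= 1000 / 100
= 10.00

10.00 dmg/mana


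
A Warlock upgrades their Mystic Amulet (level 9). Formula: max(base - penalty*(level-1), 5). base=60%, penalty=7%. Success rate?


raw_rate = 60 - 7 * (9 - 1)
= 60 - 7 * 8
= 60 - 56
= 4
Apply floor: max(4, 5) = 5%

5%


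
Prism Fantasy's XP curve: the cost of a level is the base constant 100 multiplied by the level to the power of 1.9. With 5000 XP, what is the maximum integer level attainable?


XP = 100 * level^1.9, so level = (XP / 100)^(1/1.9)
= (5000 / 100)^(1/1.9)
= 50.0^0.5263
= 7.8378
Floor: level = 7

level 7


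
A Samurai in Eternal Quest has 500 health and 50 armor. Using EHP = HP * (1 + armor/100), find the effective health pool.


EHP = 500 * (1 + 50/100)
= 500 * (1 + 0.5)
= 500 * 1.5
= 750.0

750.0 EHP


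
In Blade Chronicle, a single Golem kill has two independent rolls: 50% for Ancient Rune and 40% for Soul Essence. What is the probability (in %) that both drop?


For independent events, P(both) = P(A) * P(B)
= 50% * 40%
= 2000 / 100 %
= 20.0%

20.0%


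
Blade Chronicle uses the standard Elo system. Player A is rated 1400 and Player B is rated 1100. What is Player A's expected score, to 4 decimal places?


Elo expected score: Ea = 1/(1 + 10^((Rb-Ra)/400))
Rb - Ra = 1100 - 1400 = -300
(Rb-Ra)/400 = -300/400 = -0.75
10^-0.75 = 0.177828
Ea = 1/(1 + 0.177828) = 1/1.177828 = 0.8490

0.8490


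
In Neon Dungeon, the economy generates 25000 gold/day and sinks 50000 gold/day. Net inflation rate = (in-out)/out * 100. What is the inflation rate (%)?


Net gold = 25000 - 50000 = -25000
Inflation rate = net / sunk * 100 = -25000 / 50000 * 100
= -0.5 * 100
= -50.00%

-50.00%


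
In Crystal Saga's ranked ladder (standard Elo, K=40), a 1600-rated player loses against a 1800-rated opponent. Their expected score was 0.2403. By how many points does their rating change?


Elo update: delta = K * (S - Ea), where S = 0 (loses)
S - Ea = 0 - 0.2403 = -0.2403
Rating change = 40 * -0.2403
= -9.61

-9.61 rating points


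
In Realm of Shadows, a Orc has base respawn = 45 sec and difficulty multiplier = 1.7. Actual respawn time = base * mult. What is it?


Respawn time = base * multiplier
= 45 * 1.7
= 76.5 seconds

76.5 seconds


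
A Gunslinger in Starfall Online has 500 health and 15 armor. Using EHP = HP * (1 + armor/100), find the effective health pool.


EHP = 500 * (1 + 15/100)
= 500 * (1 + 0.15)
= 500 * 1.15
= 575.0

575.0 EHP


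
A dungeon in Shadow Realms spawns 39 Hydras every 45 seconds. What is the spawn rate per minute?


Spawns per minute = count * (60 / interval)
= 39 * (60 / 45)
= 39 * 1.3333
= 52.0

52.0 per minute


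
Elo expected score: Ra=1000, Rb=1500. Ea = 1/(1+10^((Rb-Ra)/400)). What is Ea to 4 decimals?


Elo expected score: Ea = 1/(1 + 10^((Rb-Ra)/400))
Rb - Ra = 1500 - 1000 = 500
(Rb-Ra)/400 = 500/400 = 1.25
10^1.25 = 17.782794
Ea = 1/(1 + 17.782794) = 1/18.782794 = 0.0532

0.0532


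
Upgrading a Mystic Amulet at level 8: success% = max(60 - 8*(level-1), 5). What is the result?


raw_rate = 60 - 8 * (8 - 1)
= 60 - 8 * 7
= 60 - 56
= 4
Apply floor: max(4, 5) = 5%

5%


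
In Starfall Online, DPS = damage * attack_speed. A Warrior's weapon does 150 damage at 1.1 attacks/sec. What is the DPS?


DPS = damage * attack_speed
= 150 * 1.1
= 165.0

165.0 DPS


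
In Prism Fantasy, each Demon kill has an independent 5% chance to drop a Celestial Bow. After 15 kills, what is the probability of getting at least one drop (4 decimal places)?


P(at least one) = 1 - P(none) = 1 - (1-p)^n
p = 5/100 = 0.05
1 - p = 0.95
(1 - p)^15 = 0.95^15 = 0.463291
P(at least one) = 1 - 0.463291 = 0.5367

0.5367


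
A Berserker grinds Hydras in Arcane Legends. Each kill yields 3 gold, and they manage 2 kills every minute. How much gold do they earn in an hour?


Gold per minute = 3 * 2 = 6
Gold per hour = 6 * 60 = 360

360 gold/hour


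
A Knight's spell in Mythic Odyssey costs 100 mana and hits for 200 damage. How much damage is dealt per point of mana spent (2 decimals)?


Efficiency = damage / mana
= 200 / 100
= 2.00

2.00 dmg/mana


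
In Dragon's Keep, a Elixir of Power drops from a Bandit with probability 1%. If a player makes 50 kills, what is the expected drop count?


Expected drops = kills * (drop_rate / 100)
= 50 * (1 / 100)
= 50 * 0.01
= 0.5

0.5 drops


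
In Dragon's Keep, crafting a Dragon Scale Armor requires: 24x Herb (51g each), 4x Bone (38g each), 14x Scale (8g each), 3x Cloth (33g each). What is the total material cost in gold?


Cost breakdown:
  Herb: 24 * 51 = 1224
  Bone: 4 * 38 = 152
  Scale: 14 * 8 = 112
  Cloth: 3 * 33 = 99
Total = 1224 + 152 + 112 + 99 = 1587

1587 gold


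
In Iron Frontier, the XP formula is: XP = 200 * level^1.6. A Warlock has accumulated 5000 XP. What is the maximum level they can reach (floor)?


XP = 200 * level^1.6, so level = (XP / 200)^(1/1.6)
= (5000 / 200)^(1/1.6)
= 25.0^0.625
= 7.4767
Floor: level = 7

level 7


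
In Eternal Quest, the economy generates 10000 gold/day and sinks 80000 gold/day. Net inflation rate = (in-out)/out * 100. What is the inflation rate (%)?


Net gold = 10000 - 80000 = -70000
Inflation rate = net / sunk * 100 = -70000 / 80000 * 100
= -0.875 * 100
= -87.50%

-87.50%


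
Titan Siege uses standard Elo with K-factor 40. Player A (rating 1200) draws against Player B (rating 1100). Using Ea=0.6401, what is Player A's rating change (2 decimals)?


Elo update: delta = K * (S - Ea), where S = 0.5 (draws)
S - Ea = 0.5 - 0.6401 = -0.1401
Rating change = 40 * -0.1401
= -5.60

-5.60 rating points


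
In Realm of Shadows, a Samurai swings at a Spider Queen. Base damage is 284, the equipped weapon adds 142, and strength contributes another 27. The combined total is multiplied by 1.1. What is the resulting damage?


Sum base + weapon + str = 284 + 142 + 27 = 453
Multiply by 1.1:
453 * 1.1 = 498.3

498.3 damage


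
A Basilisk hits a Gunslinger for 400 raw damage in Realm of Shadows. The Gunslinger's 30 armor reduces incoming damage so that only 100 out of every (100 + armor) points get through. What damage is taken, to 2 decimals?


actual = 400 * 100 / (100 + 30)
= 400 * 100 / 130
= 40000 / 130
= 307.69

307.69 damage


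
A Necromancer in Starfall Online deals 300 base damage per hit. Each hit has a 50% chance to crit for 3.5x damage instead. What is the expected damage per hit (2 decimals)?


E[dmg] = base * (1 + crit_chance * (crit_mult - 1))
cc as decimal = 50/100 = 0.5
cm - 1 = 3.5 - 1 = 2.5
Bonus factor = 0.5 * 2.5 = 1.25
Total multiplier = 1 + 1.25 = 2.25
Expected damage = 300 * 2.25 = 675.00

675.00 damage


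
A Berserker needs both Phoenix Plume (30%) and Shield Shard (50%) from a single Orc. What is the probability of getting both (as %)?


For independent events, P(both) = P(A) * P(B)
= 30% * 50%
= 1500 / 100 %
= 15.0%

15.0%


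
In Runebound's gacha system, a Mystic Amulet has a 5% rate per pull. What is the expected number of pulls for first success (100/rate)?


Expected pulls for a geometric distribution = 1/p = 100 / rate%
= 100 / 5
= 20.0

20.0 pulls


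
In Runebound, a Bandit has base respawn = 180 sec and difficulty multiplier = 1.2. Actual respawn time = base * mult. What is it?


Respawn time = base * multiplier
= 180 * 1.2
= 216.0 seconds

216.0 seconds


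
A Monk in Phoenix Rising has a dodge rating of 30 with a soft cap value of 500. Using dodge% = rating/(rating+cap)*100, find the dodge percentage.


dodge% = 30 / (30 + 500) * 100
= 30 / 530 * 100
= 0.056604 * 100
= 5.66%

5.66%


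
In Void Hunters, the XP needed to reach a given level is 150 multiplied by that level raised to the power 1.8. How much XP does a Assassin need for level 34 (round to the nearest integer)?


XP = 150 * level^1.8
Substitute level = 34:
XP = 150 * 34^1.8
= 150 * 571.0341
= 85655

85655 XP


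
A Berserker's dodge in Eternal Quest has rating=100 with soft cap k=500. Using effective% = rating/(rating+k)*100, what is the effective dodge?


effective% = rating / (rating + k) * 100
= 100 / (100 + 500) * 100
= 100 / 600 * 100
= 0.166667 * 100
= 16.67%

16.67%


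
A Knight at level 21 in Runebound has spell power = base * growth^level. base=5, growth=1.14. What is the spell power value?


value = base * growth^level
= 5 * 1.14^21
= 5 * 15.667578
= 78.34

78.34 spell power


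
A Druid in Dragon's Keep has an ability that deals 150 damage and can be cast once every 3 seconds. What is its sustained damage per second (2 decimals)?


DPS = damage / cooldown
= 150 / 3
= 50.00

50.00 DPS


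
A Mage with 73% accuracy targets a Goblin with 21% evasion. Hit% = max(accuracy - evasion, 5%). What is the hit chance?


accuracy - evasion = 73 - 21 = 52
Apply floor: max(52, 5) = 52
Hit chance = 52%

52%


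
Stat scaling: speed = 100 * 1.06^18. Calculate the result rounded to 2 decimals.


value = base * growth^level
= 100 * 1.06^18
= 100 * 2.854339
= 285.43

285.43 speed


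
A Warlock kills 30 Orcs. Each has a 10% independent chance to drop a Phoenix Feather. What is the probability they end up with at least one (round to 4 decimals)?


P(at least one) = 1 - P(none) = 1 - (1-p)^n
p = 10/100 = 0.1
1 - p = 0.9
(1 - p)^30 = 0.9^30 = 0.042391
P(at least one) = 1 - 0.042391 = 0.9576

0.9576


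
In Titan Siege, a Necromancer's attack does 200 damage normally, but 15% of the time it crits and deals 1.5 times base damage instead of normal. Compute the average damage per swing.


E[dmg] = base * (1 + crit_chance * (crit_mult - 1))
cc as decimal = 15/100 = 0.15
cm - 1 = 1.5 - 1 = 0.5
Bonus factor = 0.15 * 0.5 = 0.075
Total multiplier = 1 + 0.075 = 1.075
Expected damage = 200 * 1.075 = 215.00

215.00 damage


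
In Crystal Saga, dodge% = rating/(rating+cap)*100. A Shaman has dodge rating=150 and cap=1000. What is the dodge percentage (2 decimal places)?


dodge% = 150 / (150 + 1000) * 100
= 150 / 1150 * 100
= 0.130435 * 100
= 13.04%

13.04%


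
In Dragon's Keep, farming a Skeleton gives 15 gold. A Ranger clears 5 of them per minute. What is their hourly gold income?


Gold per minute = 15 * 5 = 75
Gold per hour = 75 * 60 = 4500

4500 gold/hour


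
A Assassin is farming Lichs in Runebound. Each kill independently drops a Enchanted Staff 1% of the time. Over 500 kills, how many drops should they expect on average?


Expected drops = kills * (drop_rate / 100)
= 500 * (1 / 100)
= 500 * 0.01
= 5.0

5.0 drops


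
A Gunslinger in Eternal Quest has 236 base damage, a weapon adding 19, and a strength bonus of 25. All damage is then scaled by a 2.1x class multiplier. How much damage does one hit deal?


Sum base + weapon + str = 236 + 19 + 25 = 280
Multiply by 2.1:
280 * 2.1 = 588.0

588.0 damage


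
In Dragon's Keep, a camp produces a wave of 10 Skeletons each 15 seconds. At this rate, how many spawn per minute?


Spawns per minute = count * (60 / interval)
= 10 * (60 / 15)
= 10 * 4.0
= 40.0

40.0 per minute


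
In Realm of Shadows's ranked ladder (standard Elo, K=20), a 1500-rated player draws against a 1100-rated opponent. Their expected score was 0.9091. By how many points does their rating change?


Elo update: delta = K * (S - Ea), where S = 0.5 (draws)
S - Ea = 0.5 - 0.9091 = -0.4091
Rating change = 20 * -0.4091
= -8.18

-8.18 rating points


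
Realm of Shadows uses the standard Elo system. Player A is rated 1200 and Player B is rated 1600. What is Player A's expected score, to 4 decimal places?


Elo expected score: Ea = 1/(1 + 10^((Rb-Ra)/400))
Rb - Ra = 1600 - 1200 = 400
(Rb-Ra)/400 = 400/400 = 1.0
10^1.0 = 10.0
Ea = 1/(1 + 10.0) = 1/11.0 = 0.0909

0.0909


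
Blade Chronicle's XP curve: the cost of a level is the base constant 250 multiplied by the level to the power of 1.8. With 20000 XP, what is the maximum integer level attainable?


XP = 250 * level^1.8, so level = (XP / 250)^(1/1.8)
= (20000 / 250)^(1/1.8)
= 80.0^0.5556
= 11.4096
Floor: level = 11

level 11
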